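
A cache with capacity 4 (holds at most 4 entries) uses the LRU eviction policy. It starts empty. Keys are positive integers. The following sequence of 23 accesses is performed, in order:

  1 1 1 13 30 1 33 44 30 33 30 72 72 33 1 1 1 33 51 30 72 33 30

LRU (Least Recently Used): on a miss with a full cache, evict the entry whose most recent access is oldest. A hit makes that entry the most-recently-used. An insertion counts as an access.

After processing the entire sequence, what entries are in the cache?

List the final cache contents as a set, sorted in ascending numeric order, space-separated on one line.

LRU simulation (capacity=4):
  1. access 1: MISS. Cache (LRU->MRU): [1]
  2. access 1: HIT. Cache (LRU->MRU): [1]
  3. access 1: HIT. Cache (LRU->MRU): [1]
  4. access 13: MISS. Cache (LRU->MRU): [1 13]
  5. access 30: MISS. Cache (LRU->MRU): [1 13 30]
  6. access 1: HIT. Cache (LRU->MRU): [13 30 1]
  7. access 33: MISS. Cache (LRU->MRU): [13 30 1 33]
  8. access 44: MISS, evict 13. Cache (LRU->MRU): [30 1 33 44]
  9. access 30: HIT. Cache (LRU->MRU): [1 33 44 30]
  10. access 33: HIT. Cache (LRU->MRU): [1 44 30 33]
  11. access 30: HIT. Cache (LRU->MRU): [1 44 33 30]
  12. access 72: MISS, evict 1. Cache (LRU->MRU): [44 33 30 72]
  13. access 72: HIT. Cache (LRU->MRU): [44 33 30 72]
  14. access 33: HIT. Cache (LRU->MRU): [44 30 72 33]
  15. access 1: MISS, evict 44. Cache (LRU->MRU): [30 72 33 1]
  16. access 1: HIT. Cache (LRU->MRU): [30 72 33 1]
  17. access 1: HIT. Cache (LRU->MRU): [30 72 33 1]
  18. access 33: HIT. Cache (LRU->MRU): [30 72 1 33]
  19. access 51: MISS, evict 30. Cache (LRU->MRU): [72 1 33 51]
  20. access 30: MISS, evict 72. Cache (LRU->MRU): [1 33 51 30]
  21. access 72: MISS, evict 1. Cache (LRU->MRU): [33 51 30 72]
  22. access 33: HIT. Cache (LRU->MRU): [51 30 72 33]
  23. access 30: HIT. Cache (LRU->MRU): [51 72 33 30]
Total: 13 hits, 10 misses, 6 evictions

Answer: 30 33 51 72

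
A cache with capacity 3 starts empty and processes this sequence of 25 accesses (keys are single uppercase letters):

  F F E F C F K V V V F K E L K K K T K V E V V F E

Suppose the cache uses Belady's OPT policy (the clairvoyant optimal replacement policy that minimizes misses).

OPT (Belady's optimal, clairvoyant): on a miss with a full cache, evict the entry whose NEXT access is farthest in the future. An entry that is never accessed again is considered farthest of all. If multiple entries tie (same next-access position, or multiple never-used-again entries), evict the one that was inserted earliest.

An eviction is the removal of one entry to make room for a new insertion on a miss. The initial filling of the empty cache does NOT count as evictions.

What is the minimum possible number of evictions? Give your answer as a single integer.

OPT (Belady) simulation (capacity=3):
  1. access F: MISS. Cache: [F]
  2. access F: HIT. Next use of F: step 4. Cache: [F]
  3. access E: MISS. Cache: [F E]
  4. access F: HIT. Next use of F: step 6. Cache: [F E]
  5. access C: MISS. Cache: [F E C]
  6. access F: HIT. Next use of F: step 11. Cache: [F E C]
  7. access K: MISS, evict C (next use: never). Cache: [F E K]
  8. access V: MISS, evict E (next use: step 13). Cache: [F K V]
  9. access V: HIT. Next use of V: step 10. Cache: [F K V]
  10. access V: HIT. Next use of V: step 20. Cache: [F K V]
  11. access F: HIT. Next use of F: step 24. Cache: [F K V]
  12. access K: HIT. Next use of K: step 15. Cache: [F K V]
  13. access E: MISS, evict F (next use: step 24). Cache: [K V E]
  14. access L: MISS, evict E (next use: step 21). Cache: [K V L]
  15. access K: HIT. Next use of K: step 16. Cache: [K V L]
  16. access K: HIT. Next use of K: step 17. Cache: [K V L]
  17. access K: HIT. Next use of K: step 19. Cache: [K V L]
  18. access T: MISS, evict L (next use: never). Cache: [K V T]
  19. access K: HIT. Next use of K: never. Cache: [K V T]
  20. access V: HIT. Next use of V: step 22. Cache: [K V T]
  21. access E: MISS, evict K (next use: never). Cache: [V T E]
  22. access V: HIT. Next use of V: step 23. Cache: [V T E]
  23. access V: HIT. Next use of V: never. Cache: [V T E]
  24. access F: MISS, evict V (next use: never). Cache: [T E F]
  25. access E: HIT. Next use of E: never. Cache: [T E F]
Total: 15 hits, 10 misses, 7 evictions

Answer: 7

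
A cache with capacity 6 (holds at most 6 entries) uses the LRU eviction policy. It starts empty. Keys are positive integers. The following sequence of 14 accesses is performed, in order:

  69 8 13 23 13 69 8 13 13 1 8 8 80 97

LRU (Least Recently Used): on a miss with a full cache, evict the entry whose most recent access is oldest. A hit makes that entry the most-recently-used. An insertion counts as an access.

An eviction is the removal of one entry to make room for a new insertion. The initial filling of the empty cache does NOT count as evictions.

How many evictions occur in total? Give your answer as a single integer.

Answer: 1

Derivation:
LRU simulation (capacity=6):
  1. access 69: MISS. Cache (LRU->MRU): [69]
  2. access 8: MISS. Cache (LRU->MRU): [69 8]
  3. access 13: MISS. Cache (LRU->MRU): [69 8 13]
  4. access 23: MISS. Cache (LRU->MRU): [69 8 13 23]
  5. access 13: HIT. Cache (LRU->MRU): [69 8 23 13]
  6. access 69: HIT. Cache (LRU->MRU): [8 23 13 69]
  7. access 8: HIT. Cache (LRU->MRU): [23 13 69 8]
  8. access 13: HIT. Cache (LRU->MRU): [23 69 8 13]
  9. access 13: HIT. Cache (LRU->MRU): [23 69 8 13]
  10. access 1: MISS. Cache (LRU->MRU): [23 69 8 13 1]
  11. access 8: HIT. Cache (LRU->MRU): [23 69 13 1 8]
  12. access 8: HIT. Cache (LRU->MRU): [23 69 13 1 8]
  13. access 80: MISS. Cache (LRU->MRU): [23 69 13 1 8 80]
  14. access 97: MISS, evict 23. Cache (LRU->MRU): [69 13 1 8 80 97]
Total: 7 hits, 7 misses, 1 evictions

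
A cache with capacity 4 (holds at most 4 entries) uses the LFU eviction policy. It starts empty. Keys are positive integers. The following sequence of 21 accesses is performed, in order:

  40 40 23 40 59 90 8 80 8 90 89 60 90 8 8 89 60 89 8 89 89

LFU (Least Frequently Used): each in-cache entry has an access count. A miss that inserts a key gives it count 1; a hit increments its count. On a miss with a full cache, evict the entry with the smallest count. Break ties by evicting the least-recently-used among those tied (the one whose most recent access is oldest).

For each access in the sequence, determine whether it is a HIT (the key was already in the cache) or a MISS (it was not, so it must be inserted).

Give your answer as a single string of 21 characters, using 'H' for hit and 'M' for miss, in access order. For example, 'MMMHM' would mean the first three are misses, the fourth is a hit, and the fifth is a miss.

Answer: MHMHMMMMHHMMHHHMMMHHH

Derivation:
LFU simulation (capacity=4):
  1. access 40: MISS. Cache: [40(c=1)]
  2. access 40: HIT, count now 2. Cache: [40(c=2)]
  3. access 23: MISS. Cache: [23(c=1) 40(c=2)]
  4. access 40: HIT, count now 3. Cache: [23(c=1) 40(c=3)]
  5. access 59: MISS. Cache: [23(c=1) 59(c=1) 40(c=3)]
  6. access 90: MISS. Cache: [23(c=1) 59(c=1) 90(c=1) 40(c=3)]
  7. access 8: MISS, evict 23(c=1). Cache: [59(c=1) 90(c=1) 8(c=1) 40(c=3)]
  8. access 80: MISS, evict 59(c=1). Cache: [90(c=1) 8(c=1) 80(c=1) 40(c=3)]
  9. access 8: HIT, count now 2. Cache: [90(c=1) 80(c=1) 8(c=2) 40(c=3)]
  10. access 90: HIT, count now 2. Cache: [80(c=1) 8(c=2) 90(c=2) 40(c=3)]
  11. access 89: MISS, evict 80(c=1). Cache: [89(c=1) 8(c=2) 90(c=2) 40(c=3)]
  12. access 60: MISS, evict 89(c=1). Cache: [60(c=1) 8(c=2) 90(c=2) 40(c=3)]
  13. access 90: HIT, count now 3. Cache: [60(c=1) 8(c=2) 40(c=3) 90(c=3)]
  14. access 8: HIT, count now 3. Cache: [60(c=1) 40(c=3) 90(c=3) 8(c=3)]
  15. access 8: HIT, count now 4. Cache: [60(c=1) 40(c=3) 90(c=3) 8(c=4)]
  16. access 89: MISS, evict 60(c=1). Cache: [89(c=1) 40(c=3) 90(c=3) 8(c=4)]
  17. access 60: MISS, evict 89(c=1). Cache: [60(c=1) 40(c=3) 90(c=3) 8(c=4)]
  18. access 89: MISS, evict 60(c=1). Cache: [89(c=1) 40(c=3) 90(c=3) 8(c=4)]
  19. access 8: HIT, count now 5. Cache: [89(c=1) 40(c=3) 90(c=3) 8(c=5)]
  20. access 89: HIT, count now 2. Cache: [89(c=2) 40(c=3) 90(c=3) 8(c=5)]
  21. access 89: HIT, count now 3. Cache: [40(c=3) 90(c=3) 89(c=3) 8(c=5)]
Total: 10 hits, 11 misses, 7 evictions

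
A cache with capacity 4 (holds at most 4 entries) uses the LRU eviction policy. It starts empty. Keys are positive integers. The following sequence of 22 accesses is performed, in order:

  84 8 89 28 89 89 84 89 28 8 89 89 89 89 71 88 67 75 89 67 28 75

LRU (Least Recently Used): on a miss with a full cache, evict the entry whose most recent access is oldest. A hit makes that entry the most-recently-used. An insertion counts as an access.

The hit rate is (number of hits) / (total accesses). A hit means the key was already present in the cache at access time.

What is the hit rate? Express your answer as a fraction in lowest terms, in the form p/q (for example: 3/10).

LRU simulation (capacity=4):
  1. access 84: MISS. Cache (LRU->MRU): [84]
  2. access 8: MISS. Cache (LRU->MRU): [84 8]
  3. access 89: MISS. Cache (LRU->MRU): [84 8 89]
  4. access 28: MISS. Cache (LRU->MRU): [84 8 89 28]
  5. access 89: HIT. Cache (LRU->MRU): [84 8 28 89]
  6. access 89: HIT. Cache (LRU->MRU): [84 8 28 89]
  7. access 84: HIT. Cache (LRU->MRU): [8 28 89 84]
  8. access 89: HIT. Cache (LRU->MRU): [8 28 84 89]
  9. access 28: HIT. Cache (LRU->MRU): [8 84 89 28]
  10. access 8: HIT. Cache (LRU->MRU): [84 89 28 8]
  11. access 89: HIT. Cache (LRU->MRU): [84 28 8 89]
  12. access 89: HIT. Cache (LRU->MRU): [84 28 8 89]
  13. access 89: HIT. Cache (LRU->MRU): [84 28 8 89]
  14. access 89: HIT. Cache (LRU->MRU): [84 28 8 89]
  15. access 71: MISS, evict 84. Cache (LRU->MRU): [28 8 89 71]
  16. access 88: MISS, evict 28. Cache (LRU->MRU): [8 89 71 88]
  17. access 67: MISS, evict 8. Cache (LRU->MRU): [89 71 88 67]
  18. access 75: MISS, evict 89. Cache (LRU->MRU): [71 88 67 75]
  19. access 89: MISS, evict 71. Cache (LRU->MRU): [88 67 75 89]
  20. access 67: HIT. Cache (LRU->MRU): [88 75 89 67]
  21. access 28: MISS, evict 88. Cache (LRU->MRU): [75 89 67 28]
  22. access 75: HIT. Cache (LRU->MRU): [89 67 28 75]
Total: 12 hits, 10 misses, 6 evictions

Hit rate = 12/22 = 6/11

Answer: 6/11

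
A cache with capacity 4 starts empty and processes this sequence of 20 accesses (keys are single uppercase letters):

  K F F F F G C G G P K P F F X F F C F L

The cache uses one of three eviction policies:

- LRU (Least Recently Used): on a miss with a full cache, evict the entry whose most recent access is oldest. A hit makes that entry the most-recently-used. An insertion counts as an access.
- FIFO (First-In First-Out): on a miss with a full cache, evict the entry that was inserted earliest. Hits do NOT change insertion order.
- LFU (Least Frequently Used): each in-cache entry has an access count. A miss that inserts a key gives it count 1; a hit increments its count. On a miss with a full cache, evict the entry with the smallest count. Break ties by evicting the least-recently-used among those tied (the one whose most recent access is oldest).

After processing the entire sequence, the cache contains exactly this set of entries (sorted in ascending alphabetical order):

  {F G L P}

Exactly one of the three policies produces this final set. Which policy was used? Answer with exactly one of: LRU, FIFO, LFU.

Simulating under each policy and comparing final sets:
  LRU: final set = {C F L X} -> differs
  FIFO: final set = {C F L X} -> differs
  LFU: final set = {F G L P} -> MATCHES target
Only LFU produces the target set.

Answer: LFU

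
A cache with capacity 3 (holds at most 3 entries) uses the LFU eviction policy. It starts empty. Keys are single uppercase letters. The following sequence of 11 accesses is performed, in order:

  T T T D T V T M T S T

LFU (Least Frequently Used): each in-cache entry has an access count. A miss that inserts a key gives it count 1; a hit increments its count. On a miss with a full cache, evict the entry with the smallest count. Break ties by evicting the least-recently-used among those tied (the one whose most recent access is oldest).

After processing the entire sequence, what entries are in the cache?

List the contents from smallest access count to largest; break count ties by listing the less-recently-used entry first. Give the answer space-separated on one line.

Answer: M S T

Derivation:
LFU simulation (capacity=3):
  1. access T: MISS. Cache: [T(c=1)]
  2. access T: HIT, count now 2. Cache: [T(c=2)]
  3. access T: HIT, count now 3. Cache: [T(c=3)]
  4. access D: MISS. Cache: [D(c=1) T(c=3)]
  5. access T: HIT, count now 4. Cache: [D(c=1) T(c=4)]
  6. access V: MISS. Cache: [D(c=1) V(c=1) T(c=4)]
  7. access T: HIT, count now 5. Cache: [D(c=1) V(c=1) T(c=5)]
  8. access M: MISS, evict D(c=1). Cache: [V(c=1) M(c=1) T(c=5)]
  9. access T: HIT, count now 6. Cache: [V(c=1) M(c=1) T(c=6)]
  10. access S: MISS, evict V(c=1). Cache: [M(c=1) S(c=1) T(c=6)]
  11. access T: HIT, count now 7. Cache: [M(c=1) S(c=1) T(c=7)]
Total: 6 hits, 5 misses, 2 evictions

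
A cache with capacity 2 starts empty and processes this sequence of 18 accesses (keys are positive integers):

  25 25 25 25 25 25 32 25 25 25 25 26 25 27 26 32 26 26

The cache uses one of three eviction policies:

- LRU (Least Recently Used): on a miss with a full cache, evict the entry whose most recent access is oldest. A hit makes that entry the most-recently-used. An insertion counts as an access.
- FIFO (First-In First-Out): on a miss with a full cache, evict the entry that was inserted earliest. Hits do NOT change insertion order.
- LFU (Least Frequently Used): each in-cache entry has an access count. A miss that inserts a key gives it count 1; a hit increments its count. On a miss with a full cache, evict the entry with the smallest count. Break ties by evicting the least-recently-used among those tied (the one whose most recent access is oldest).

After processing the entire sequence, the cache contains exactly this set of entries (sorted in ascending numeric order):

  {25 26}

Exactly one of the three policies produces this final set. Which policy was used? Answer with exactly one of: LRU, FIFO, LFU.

Simulating under each policy and comparing final sets:
  LRU: final set = {26 32} -> differs
  FIFO: final set = {26 32} -> differs
  LFU: final set = {25 26} -> MATCHES target
Only LFU produces the target set.

Answer: LFU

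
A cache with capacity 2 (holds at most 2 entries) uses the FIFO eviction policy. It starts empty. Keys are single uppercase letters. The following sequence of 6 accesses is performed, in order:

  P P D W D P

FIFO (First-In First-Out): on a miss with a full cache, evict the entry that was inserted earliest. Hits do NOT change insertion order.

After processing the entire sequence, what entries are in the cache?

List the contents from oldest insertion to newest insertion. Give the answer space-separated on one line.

FIFO simulation (capacity=2):
  1. access P: MISS. Cache (old->new): [P]
  2. access P: HIT. Cache (old->new): [P]
  3. access D: MISS. Cache (old->new): [P D]
  4. access W: MISS, evict P. Cache (old->new): [D W]
  5. access D: HIT. Cache (old->new): [D W]
  6. access P: MISS, evict D. Cache (old->new): [W P]
Total: 2 hits, 4 misses, 2 evictions

Answer: W P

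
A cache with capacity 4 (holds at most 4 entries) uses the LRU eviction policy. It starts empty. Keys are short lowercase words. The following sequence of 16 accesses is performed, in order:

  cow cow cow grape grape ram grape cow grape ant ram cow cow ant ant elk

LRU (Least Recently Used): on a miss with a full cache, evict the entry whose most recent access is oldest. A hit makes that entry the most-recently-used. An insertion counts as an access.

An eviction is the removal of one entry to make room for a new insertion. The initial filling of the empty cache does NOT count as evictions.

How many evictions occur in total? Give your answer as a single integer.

LRU simulation (capacity=4):
  1. access cow: MISS. Cache (LRU->MRU): [cow]
  2. access cow: HIT. Cache (LRU->MRU): [cow]
  3. access cow: HIT. Cache (LRU->MRU): [cow]
  4. access grape: MISS. Cache (LRU->MRU): [cow grape]
  5. access grape: HIT. Cache (LRU->MRU): [cow grape]
  6. access ram: MISS. Cache (LRU->MRU): [cow grape ram]
  7. access grape: HIT. Cache (LRU->MRU): [cow ram grape]
  8. access cow: HIT. Cache (LRU->MRU): [ram grape cow]
  9. access grape: HIT. Cache (LRU->MRU): [ram cow grape]
  10. access ant: MISS. Cache (LRU->MRU): [ram cow grape ant]
  11. access ram: HIT. Cache (LRU->MRU): [cow grape ant ram]
  12. access cow: HIT. Cache (LRU->MRU): [grape ant ram cow]
  13. access cow: HIT. Cache (LRU->MRU): [grape ant ram cow]
  14. access ant: HIT. Cache (LRU->MRU): [grape ram cow ant]
  15. access ant: HIT. Cache (LRU->MRU): [grape ram cow ant]
  16. access elk: MISS, evict grape. Cache (LRU->MRU): [ram cow ant elk]
Total: 11 hits, 5 misses, 1 evictions

Answer: 1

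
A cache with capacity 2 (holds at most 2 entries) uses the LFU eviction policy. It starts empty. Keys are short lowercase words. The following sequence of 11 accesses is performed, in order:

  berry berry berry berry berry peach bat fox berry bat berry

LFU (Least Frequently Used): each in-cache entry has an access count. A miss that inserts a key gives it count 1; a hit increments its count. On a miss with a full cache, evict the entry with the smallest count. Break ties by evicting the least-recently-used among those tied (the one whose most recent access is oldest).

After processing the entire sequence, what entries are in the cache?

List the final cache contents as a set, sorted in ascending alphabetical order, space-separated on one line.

Answer: bat berry

Derivation:
LFU simulation (capacity=2):
  1. access berry: MISS. Cache: [berry(c=1)]
  2. access berry: HIT, count now 2. Cache: [berry(c=2)]
  3. access berry: HIT, count now 3. Cache: [berry(c=3)]
  4. access berry: HIT, count now 4. Cache: [berry(c=4)]
  5. access berry: HIT, count now 5. Cache: [berry(c=5)]
  6. access peach: MISS. Cache: [peach(c=1) berry(c=5)]
  7. access bat: MISS, evict peach(c=1). Cache: [bat(c=1) berry(c=5)]
  8. access fox: MISS, evict bat(c=1). Cache: [fox(c=1) berry(c=5)]
  9. access berry: HIT, count now 6. Cache: [fox(c=1) berry(c=6)]
  10. access bat: MISS, evict fox(c=1). Cache: [bat(c=1) berry(c=6)]
  11. access berry: HIT, count now 7. Cache: [bat(c=1) berry(c=7)]
Total: 6 hits, 5 misses, 3 evictions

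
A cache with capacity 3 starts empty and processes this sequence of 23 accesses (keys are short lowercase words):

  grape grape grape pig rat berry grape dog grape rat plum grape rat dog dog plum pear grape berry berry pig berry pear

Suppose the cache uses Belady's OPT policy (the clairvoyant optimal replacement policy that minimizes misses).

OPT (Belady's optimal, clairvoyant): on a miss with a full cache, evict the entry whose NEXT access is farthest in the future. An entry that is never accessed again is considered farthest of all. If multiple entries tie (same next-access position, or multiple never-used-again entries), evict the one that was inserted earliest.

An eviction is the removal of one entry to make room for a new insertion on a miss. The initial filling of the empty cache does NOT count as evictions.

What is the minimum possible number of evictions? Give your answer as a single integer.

OPT (Belady) simulation (capacity=3):
  1. access grape: MISS. Cache: [grape]
  2. access grape: HIT. Next use of grape: step 3. Cache: [grape]
  3. access grape: HIT. Next use of grape: step 7. Cache: [grape]
  4. access pig: MISS. Cache: [grape pig]
  5. access rat: MISS. Cache: [grape pig rat]
  6. access berry: MISS, evict pig (next use: step 21). Cache: [grape rat berry]
  7. access grape: HIT. Next use of grape: step 9. Cache: [grape rat berry]
  8. access dog: MISS, evict berry (next use: step 19). Cache: [grape rat dog]
  9. access grape: HIT. Next use of grape: step 12. Cache: [grape rat dog]
  10. access rat: HIT. Next use of rat: step 13. Cache: [grape rat dog]
  11. access plum: MISS, evict dog (next use: step 14). Cache: [grape rat plum]
  12. access grape: HIT. Next use of grape: step 18. Cache: [grape rat plum]
  13. access rat: HIT. Next use of rat: never. Cache: [grape rat plum]
  14. access dog: MISS, evict rat (next use: never). Cache: [grape plum dog]
  15. access dog: HIT. Next use of dog: never. Cache: [grape plum dog]
  16. access plum: HIT. Next use of plum: never. Cache: [grape plum dog]
  17. access pear: MISS, evict plum (next use: never). Cache: [grape dog pear]
  18. access grape: HIT. Next use of grape: never. Cache: [grape dog pear]
  19. access berry: MISS, evict grape (next use: never). Cache: [dog pear berry]
  20. access berry: HIT. Next use of berry: step 22. Cache: [dog pear berry]
  21. access pig: MISS, evict dog (next use: never). Cache: [pear berry pig]
  22. access berry: HIT. Next use of berry: never. Cache: [pear berry pig]
  23. access pear: HIT. Next use of pear: never. Cache: [pear berry pig]
Total: 13 hits, 10 misses, 7 evictions

Answer: 7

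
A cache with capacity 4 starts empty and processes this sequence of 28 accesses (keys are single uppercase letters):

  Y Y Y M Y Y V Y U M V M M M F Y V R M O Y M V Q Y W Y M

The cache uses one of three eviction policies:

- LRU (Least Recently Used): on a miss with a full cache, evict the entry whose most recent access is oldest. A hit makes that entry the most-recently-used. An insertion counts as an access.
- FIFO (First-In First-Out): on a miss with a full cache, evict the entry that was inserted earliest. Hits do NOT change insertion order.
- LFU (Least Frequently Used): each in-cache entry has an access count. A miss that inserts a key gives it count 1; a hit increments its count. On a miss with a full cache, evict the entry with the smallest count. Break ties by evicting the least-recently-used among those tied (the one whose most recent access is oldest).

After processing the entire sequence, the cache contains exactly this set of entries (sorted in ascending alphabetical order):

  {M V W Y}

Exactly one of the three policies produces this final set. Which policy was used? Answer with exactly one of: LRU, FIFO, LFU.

Answer: LFU

Derivation:
Simulating under each policy and comparing final sets:
  LRU: final set = {M Q W Y} -> differs
  FIFO: final set = {M Q W Y} -> differs
  LFU: final set = {M V W Y} -> MATCHES target
Only LFU produces the target set.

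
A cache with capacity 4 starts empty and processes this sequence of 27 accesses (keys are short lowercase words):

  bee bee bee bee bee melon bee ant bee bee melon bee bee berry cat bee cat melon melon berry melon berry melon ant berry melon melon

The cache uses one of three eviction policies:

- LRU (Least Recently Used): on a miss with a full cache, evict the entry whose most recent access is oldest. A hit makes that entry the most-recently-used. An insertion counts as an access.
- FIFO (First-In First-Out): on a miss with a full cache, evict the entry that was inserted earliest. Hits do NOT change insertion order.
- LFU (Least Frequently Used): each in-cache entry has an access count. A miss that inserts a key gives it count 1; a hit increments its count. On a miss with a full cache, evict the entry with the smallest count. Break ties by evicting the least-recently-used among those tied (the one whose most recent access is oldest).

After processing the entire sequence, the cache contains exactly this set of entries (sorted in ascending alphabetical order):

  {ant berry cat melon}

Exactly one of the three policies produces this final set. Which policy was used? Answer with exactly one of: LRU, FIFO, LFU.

Answer: LRU

Derivation:
Simulating under each policy and comparing final sets:
  LRU: final set = {ant berry cat melon} -> MATCHES target
  FIFO: final set = {ant bee berry melon} -> differs
  LFU: final set = {ant bee berry melon} -> differs
Only LRU produces the target set.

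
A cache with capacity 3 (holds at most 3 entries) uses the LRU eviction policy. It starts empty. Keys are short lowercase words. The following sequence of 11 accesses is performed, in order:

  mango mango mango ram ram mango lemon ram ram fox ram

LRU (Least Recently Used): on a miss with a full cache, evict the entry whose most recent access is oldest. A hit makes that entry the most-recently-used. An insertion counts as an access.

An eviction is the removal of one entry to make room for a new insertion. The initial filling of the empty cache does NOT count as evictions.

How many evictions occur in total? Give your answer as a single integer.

Answer: 1

Derivation:
LRU simulation (capacity=3):
  1. access mango: MISS. Cache (LRU->MRU): [mango]
  2. access mango: HIT. Cache (LRU->MRU): [mango]
  3. access mango: HIT. Cache (LRU->MRU): [mango]
  4. access ram: MISS. Cache (LRU->MRU): [mango ram]
  5. access ram: HIT. Cache (LRU->MRU): [mango ram]
  6. access mango: HIT. Cache (LRU->MRU): [ram mango]
  7. access lemon: MISS. Cache (LRU->MRU): [ram mango lemon]
  8. access ram: HIT. Cache (LRU->MRU): [mango lemon ram]
  9. access ram: HIT. Cache (LRU->MRU): [mango lemon ram]
  10. access fox: MISS, evict mango. Cache (LRU->MRU): [lemon ram fox]
  11. access ram: HIT. Cache (LRU->MRU): [lemon fox ram]
Total: 7 hits, 4 misses, 1 evictions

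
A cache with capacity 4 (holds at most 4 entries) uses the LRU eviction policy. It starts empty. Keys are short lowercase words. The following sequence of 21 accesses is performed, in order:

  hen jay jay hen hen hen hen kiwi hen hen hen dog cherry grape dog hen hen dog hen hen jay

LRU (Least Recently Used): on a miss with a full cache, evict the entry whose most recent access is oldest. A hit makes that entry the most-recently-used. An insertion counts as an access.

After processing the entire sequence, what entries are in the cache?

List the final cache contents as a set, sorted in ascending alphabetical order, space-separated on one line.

Answer: dog grape hen jay

Derivation:
LRU simulation (capacity=4):
  1. access hen: MISS. Cache (LRU->MRU): [hen]
  2. access jay: MISS. Cache (LRU->MRU): [hen jay]
  3. access jay: HIT. Cache (LRU->MRU): [hen jay]
  4. access hen: HIT. Cache (LRU->MRU): [jay hen]
  5. access hen: HIT. Cache (LRU->MRU): [jay hen]
  6. access hen: HIT. Cache (LRU->MRU): [jay hen]
  7. access hen: HIT. Cache (LRU->MRU): [jay hen]
  8. access kiwi: MISS. Cache (LRU->MRU): [jay hen kiwi]
  9. access hen: HIT. Cache (LRU->MRU): [jay kiwi hen]
  10. access hen: HIT. Cache (LRU->MRU): [jay kiwi hen]
  11. access hen: HIT. Cache (LRU->MRU): [jay kiwi hen]
  12. access dog: MISS. Cache (LRU->MRU): [jay kiwi hen dog]
  13. access cherry: MISS, evict jay. Cache (LRU->MRU): [kiwi hen dog cherry]
  14. access grape: MISS, evict kiwi. Cache (LRU->MRU): [hen dog cherry grape]
  15. access dog: HIT. Cache (LRU->MRU): [hen cherry grape dog]
  16. access hen: HIT. Cache (LRU->MRU): [cherry grape dog hen]
  17. access hen: HIT. Cache (LRU->MRU): [cherry grape dog hen]
  18. access dog: HIT. Cache (LRU->MRU): [cherry grape hen dog]
  19. access hen: HIT. Cache (LRU->MRU): [cherry grape dog hen]
  20. access hen: HIT. Cache (LRU->MRU): [cherry grape dog hen]
  21. access jay: MISS, evict cherry. Cache (LRU->MRU): [grape dog hen jay]
Total: 14 hits, 7 misses, 3 evictions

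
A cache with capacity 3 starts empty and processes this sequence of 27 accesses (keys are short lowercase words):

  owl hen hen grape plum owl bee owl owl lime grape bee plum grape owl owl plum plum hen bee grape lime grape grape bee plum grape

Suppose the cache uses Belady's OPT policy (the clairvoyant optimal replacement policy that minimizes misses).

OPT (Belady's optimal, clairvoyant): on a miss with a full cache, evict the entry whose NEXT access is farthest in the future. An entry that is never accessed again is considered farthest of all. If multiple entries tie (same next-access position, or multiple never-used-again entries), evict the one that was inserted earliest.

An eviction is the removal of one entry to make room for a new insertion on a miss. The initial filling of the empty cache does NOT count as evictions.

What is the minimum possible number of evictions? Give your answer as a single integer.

Answer: 9

Derivation:
OPT (Belady) simulation (capacity=3):
  1. access owl: MISS. Cache: [owl]
  2. access hen: MISS. Cache: [owl hen]
  3. access hen: HIT. Next use of hen: step 19. Cache: [owl hen]
  4. access grape: MISS. Cache: [owl hen grape]
  5. access plum: MISS, evict hen (next use: step 19). Cache: [owl grape plum]
  6. access owl: HIT. Next use of owl: step 8. Cache: [owl grape plum]
  7. access bee: MISS, evict plum (next use: step 13). Cache: [owl grape bee]
  8. access owl: HIT. Next use of owl: step 9. Cache: [owl grape bee]
  9. access owl: HIT. Next use of owl: step 15. Cache: [owl grape bee]
  10. access lime: MISS, evict owl (next use: step 15). Cache: [grape bee lime]
  11. access grape: HIT. Next use of grape: step 14. Cache: [grape bee lime]
  12. access bee: HIT. Next use of bee: step 20. Cache: [grape bee lime]
  13. access plum: MISS, evict lime (next use: step 22). Cache: [grape bee plum]
  14. access grape: HIT. Next use of grape: step 21. Cache: [grape bee plum]
  15. access owl: MISS, evict grape (next use: step 21). Cache: [bee plum owl]
  16. access owl: HIT. Next use of owl: never. Cache: [bee plum owl]
  17. access plum: HIT. Next use of plum: step 18. Cache: [bee plum owl]
  18. access plum: HIT. Next use of plum: step 26. Cache: [bee plum owl]
  19. access hen: MISS, evict owl (next use: never). Cache: [bee plum hen]
  20. access bee: HIT. Next use of bee: step 25. Cache: [bee plum hen]
  21. access grape: MISS, evict hen (next use: never). Cache: [bee plum grape]
  22. access lime: MISS, evict plum (next use: step 26). Cache: [bee grape lime]
  23. access grape: HIT. Next use of grape: step 24. Cache: [bee grape lime]
  24. access grape: HIT. Next use of grape: step 27. Cache: [bee grape lime]
  25. access bee: HIT. Next use of bee: never. Cache: [bee grape lime]
  26. access plum: MISS, evict bee (next use: never). Cache: [grape lime plum]
  27. access grape: HIT. Next use of grape: never. Cache: [grape lime plum]
Total: 15 hits, 12 misses, 9 evictions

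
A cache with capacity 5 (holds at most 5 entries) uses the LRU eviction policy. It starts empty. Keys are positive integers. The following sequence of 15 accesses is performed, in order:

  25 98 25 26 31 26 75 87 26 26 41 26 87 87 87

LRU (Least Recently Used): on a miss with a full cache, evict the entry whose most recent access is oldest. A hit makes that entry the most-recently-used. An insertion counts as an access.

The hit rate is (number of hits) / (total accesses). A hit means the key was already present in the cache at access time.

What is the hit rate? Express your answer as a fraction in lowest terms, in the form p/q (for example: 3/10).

LRU simulation (capacity=5):
  1. access 25: MISS. Cache (LRU->MRU): [25]
  2. access 98: MISS. Cache (LRU->MRU): [25 98]
  3. access 25: HIT. Cache (LRU->MRU): [98 25]
  4. access 26: MISS. Cache (LRU->MRU): [98 25 26]
  5. access 31: MISS. Cache (LRU->MRU): [98 25 26 31]
  6. access 26: HIT. Cache (LRU->MRU): [98 25 31 26]
  7. access 75: MISS. Cache (LRU->MRU): [98 25 31 26 75]
  8. access 87: MISS, evict 98. Cache (LRU->MRU): [25 31 26 75 87]
  9. access 26: HIT. Cache (LRU->MRU): [25 31 75 87 26]
  10. access 26: HIT. Cache (LRU->MRU): [25 31 75 87 26]
  11. access 41: MISS, evict 25. Cache (LRU->MRU): [31 75 87 26 41]
  12. access 26: HIT. Cache (LRU->MRU): [31 75 87 41 26]
  13. access 87: HIT. Cache (LRU->MRU): [31 75 41 26 87]
  14. access 87: HIT. Cache (LRU->MRU): [31 75 41 26 87]
  15. access 87: HIT. Cache (LRU->MRU): [31 75 41 26 87]
Total: 8 hits, 7 misses, 2 evictions

Hit rate = 8/15

Answer: 8/15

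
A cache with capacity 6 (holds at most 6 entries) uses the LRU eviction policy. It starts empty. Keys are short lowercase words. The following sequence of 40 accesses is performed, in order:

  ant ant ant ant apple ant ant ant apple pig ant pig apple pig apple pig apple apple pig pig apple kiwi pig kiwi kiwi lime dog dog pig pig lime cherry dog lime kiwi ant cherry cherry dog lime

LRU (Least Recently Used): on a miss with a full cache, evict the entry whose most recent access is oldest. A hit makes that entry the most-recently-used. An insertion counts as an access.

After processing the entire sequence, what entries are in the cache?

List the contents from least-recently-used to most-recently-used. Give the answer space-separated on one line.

LRU simulation (capacity=6):
  1. access ant: MISS. Cache (LRU->MRU): [ant]
  2. access ant: HIT. Cache (LRU->MRU): [ant]
  3. access ant: HIT. Cache (LRU->MRU): [ant]
  4. access ant: HIT. Cache (LRU->MRU): [ant]
  5. access apple: MISS. Cache (LRU->MRU): [ant apple]
  6. access ant: HIT. Cache (LRU->MRU): [apple ant]
  7. access ant: HIT. Cache (LRU->MRU): [apple ant]
  8. access ant: HIT. Cache (LRU->MRU): [apple ant]
  9. access apple: HIT. Cache (LRU->MRU): [ant apple]
  10. access pig: MISS. Cache (LRU->MRU): [ant apple pig]
  11. access ant: HIT. Cache (LRU->MRU): [apple pig ant]
  12. access pig: HIT. Cache (LRU->MRU): [apple ant pig]
  13. access apple: HIT. Cache (LRU->MRU): [ant pig apple]
  14. access pig: HIT. Cache (LRU->MRU): [ant apple pig]
  15. access apple: HIT. Cache (LRU->MRU): [ant pig apple]
  16. access pig: HIT. Cache (LRU->MRU): [ant apple pig]
  17. access apple: HIT. Cache (LRU->MRU): [ant pig apple]
  18. access apple: HIT. Cache (LRU->MRU): [ant pig apple]
  19. access pig: HIT. Cache (LRU->MRU): [ant apple pig]
  20. access pig: HIT. Cache (LRU->MRU): [ant apple pig]
  21. access apple: HIT. Cache (LRU->MRU): [ant pig apple]
  22. access kiwi: MISS. Cache (LRU->MRU): [ant pig apple kiwi]
  23. access pig: HIT. Cache (LRU->MRU): [ant apple kiwi pig]
  24. access kiwi: HIT. Cache (LRU->MRU): [ant apple pig kiwi]
  25. access kiwi: HIT. Cache (LRU->MRU): [ant apple pig kiwi]
  26. access lime: MISS. Cache (LRU->MRU): [ant apple pig kiwi lime]
  27. access dog: MISS. Cache (LRU->MRU): [ant apple pig kiwi lime dog]
  28. access dog: HIT. Cache (LRU->MRU): [ant apple pig kiwi lime dog]
  29. access pig: HIT. Cache (LRU->MRU): [ant apple kiwi lime dog pig]
  30. access pig: HIT. Cache (LRU->MRU): [ant apple kiwi lime dog pig]
  31. access lime: HIT. Cache (LRU->MRU): [ant apple kiwi dog pig lime]
  32. access cherry: MISS, evict ant. Cache (LRU->MRU): [apple kiwi dog pig lime cherry]
  33. access dog: HIT. Cache (LRU->MRU): [apple kiwi pig lime cherry dog]
  34. access lime: HIT. Cache (LRU->MRU): [apple kiwi pig cherry dog lime]
  35. access kiwi: HIT. Cache (LRU->MRU): [apple pig cherry dog lime kiwi]
  36. access ant: MISS, evict apple. Cache (LRU->MRU): [pig cherry dog lime kiwi ant]
  37. access cherry: HIT. Cache (LRU->MRU): [pig dog lime kiwi ant cherry]
  38. access cherry: HIT. Cache (LRU->MRU): [pig dog lime kiwi ant cherry]
  39. access dog: HIT. Cache (LRU->MRU): [pig lime kiwi ant cherry dog]
  40. access lime: HIT. Cache (LRU->MRU): [pig kiwi ant cherry dog lime]
Total: 32 hits, 8 misses, 2 evictions

Answer: pig kiwi ant cherry dog lime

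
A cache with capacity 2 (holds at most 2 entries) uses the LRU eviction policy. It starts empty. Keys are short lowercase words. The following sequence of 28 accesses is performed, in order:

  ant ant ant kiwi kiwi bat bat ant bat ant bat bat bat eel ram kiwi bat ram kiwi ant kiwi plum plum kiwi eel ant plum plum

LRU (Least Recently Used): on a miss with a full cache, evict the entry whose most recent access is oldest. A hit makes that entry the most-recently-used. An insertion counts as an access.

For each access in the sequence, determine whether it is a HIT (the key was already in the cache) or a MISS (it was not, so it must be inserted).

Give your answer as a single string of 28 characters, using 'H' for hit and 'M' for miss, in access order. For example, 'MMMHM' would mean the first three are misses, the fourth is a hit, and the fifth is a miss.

Answer: MHHMHMHMHHHHHMMMMMMMHMHHMMMH

Derivation:
LRU simulation (capacity=2):
  1. access ant: MISS. Cache (LRU->MRU): [ant]
  2. access ant: HIT. Cache (LRU->MRU): [ant]
  3. access ant: HIT. Cache (LRU->MRU): [ant]
  4. access kiwi: MISS. Cache (LRU->MRU): [ant kiwi]
  5. access kiwi: HIT. Cache (LRU->MRU): [ant kiwi]
  6. access bat: MISS, evict ant. Cache (LRU->MRU): [kiwi bat]
  7. access bat: HIT. Cache (LRU->MRU): [kiwi bat]
  8. access ant: MISS, evict kiwi. Cache (LRU->MRU): [bat ant]
  9. access bat: HIT. Cache (LRU->MRU): [ant bat]
  10. access ant: HIT. Cache (LRU->MRU): [bat ant]
  11. access bat: HIT. Cache (LRU->MRU): [ant bat]
  12. access bat: HIT. Cache (LRU->MRU): [ant bat]
  13. access bat: HIT. Cache (LRU->MRU): [ant bat]
  14. access eel: MISS, evict ant. Cache (LRU->MRU): [bat eel]
  15. access ram: MISS, evict bat. Cache (LRU->MRU): [eel ram]
  16. access kiwi: MISS, evict eel. Cache (LRU->MRU): [ram kiwi]
  17. access bat: MISS, evict ram. Cache (LRU->MRU): [kiwi bat]
  18. access ram: MISS, evict kiwi. Cache (LRU->MRU): [bat ram]
  19. access kiwi: MISS, evict bat. Cache (LRU->MRU): [ram kiwi]
  20. access ant: MISS, evict ram. Cache (LRU->MRU): [kiwi ant]
  21. access kiwi: HIT. Cache (LRU->MRU): [ant kiwi]
  22. access plum: MISS, evict ant. Cache (LRU->MRU): [kiwi plum]
  23. access plum: HIT. Cache (LRU->MRU): [kiwi plum]
  24. access kiwi: HIT. Cache (LRU->MRU): [plum kiwi]
  25. access eel: MISS, evict plum. Cache (LRU->MRU): [kiwi eel]
  26. access ant: MISS, evict kiwi. Cache (LRU->MRU): [eel ant]
  27. access plum: MISS, evict eel. Cache (LRU->MRU): [ant plum]
  28. access plum: HIT. Cache (LRU->MRU): [ant plum]
Total: 13 hits, 15 misses, 13 evictions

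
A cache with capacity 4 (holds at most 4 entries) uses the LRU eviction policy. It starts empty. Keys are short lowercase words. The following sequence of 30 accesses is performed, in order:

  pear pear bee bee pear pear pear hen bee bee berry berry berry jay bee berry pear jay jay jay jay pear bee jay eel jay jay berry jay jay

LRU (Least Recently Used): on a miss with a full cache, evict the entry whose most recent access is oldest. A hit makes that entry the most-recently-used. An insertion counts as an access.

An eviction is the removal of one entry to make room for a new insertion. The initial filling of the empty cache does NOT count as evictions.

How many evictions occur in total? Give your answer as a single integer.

Answer: 4

Derivation:
LRU simulation (capacity=4):
  1. access pear: MISS. Cache (LRU->MRU): [pear]
  2. access pear: HIT. Cache (LRU->MRU): [pear]
  3. access bee: MISS. Cache (LRU->MRU): [pear bee]
  4. access bee: HIT. Cache (LRU->MRU): [pear bee]
  5. access pear: HIT. Cache (LRU->MRU): [bee pear]
  6. access pear: HIT. Cache (LRU->MRU): [bee pear]
  7. access pear: HIT. Cache (LRU->MRU): [bee pear]
  8. access hen: MISS. Cache (LRU->MRU): [bee pear hen]
  9. access bee: HIT. Cache (LRU->MRU): [pear hen bee]
  10. access bee: HIT. Cache (LRU->MRU): [pear hen bee]
  11. access berry: MISS. Cache (LRU->MRU): [pear hen bee berry]
  12. access berry: HIT. Cache (LRU->MRU): [pear hen bee berry]
  13. access berry: HIT. Cache (LRU->MRU): [pear hen bee berry]
  14. access jay: MISS, evict pear. Cache (LRU->MRU): [hen bee berry jay]
  15. access bee: HIT. Cache (LRU->MRU): [hen berry jay bee]
  16. access berry: HIT. Cache (LRU->MRU): [hen jay bee berry]
  17. access pear: MISS, evict hen. Cache (LRU->MRU): [jay bee berry pear]
  18. access jay: HIT. Cache (LRU->MRU): [bee berry pear jay]
  19. access jay: HIT. Cache (LRU->MRU): [bee berry pear jay]
  20. access jay: HIT. Cache (LRU->MRU): [bee berry pear jay]
  21. access jay: HIT. Cache (LRU->MRU): [bee berry pear jay]
  22. access pear: HIT. Cache (LRU->MRU): [bee berry jay pear]
  23. access bee: HIT. Cache (LRU->MRU): [berry jay pear bee]
  24. access jay: HIT. Cache (LRU->MRU): [berry pear bee jay]
  25. access eel: MISS, evict berry. Cache (LRU->MRU): [pear bee jay eel]
  26. access jay: HIT. Cache (LRU->MRU): [pear bee eel jay]
  27. access jay: HIT. Cache (LRU->MRU): [pear bee eel jay]
  28. access berry: MISS, evict pear. Cache (LRU->MRU): [bee eel jay berry]
  29. access jay: HIT. Cache (LRU->MRU): [bee eel berry jay]
  30. access jay: HIT. Cache (LRU->MRU): [bee eel berry jay]
Total: 22 hits, 8 misses, 4 evictions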